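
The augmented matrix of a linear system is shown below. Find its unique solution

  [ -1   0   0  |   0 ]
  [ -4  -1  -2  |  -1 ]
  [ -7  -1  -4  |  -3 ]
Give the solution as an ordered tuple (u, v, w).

r1 ← -1·r1
  [  1   0   0  |   0 ]
  [ -4  -1  -2  |  -1 ]
  [ -7  -1  -4  |  -3 ]
r2 ← r2 + 4·r1
  [  1   0   0  |   0 ]
  [  0  -1  -2  |  -1 ]
  [ -7  -1  -4  |  -3 ]
r3 ← r3 + 7·r1
  [ 1   0   0  |   0 ]
  [ 0  -1  -2  |  -1 ]
  [ 0  -1  -4  |  -3 ]
r2 ← -1·r2
  [ 1   0   0  |   0 ]
  [ 0   1   2  |   1 ]
  [ 0  -1  -4  |  -3 ]
r3 ← r3 + r2
  [ 1  0   0  |   0 ]
  [ 0  1   2  |   1 ]
  [ 0  0  -2  |  -2 ]
r3 ← -1/2·r3
  [ 1  0  0  |  0 ]
  [ 0  1  2  |  1 ]
  [ 0  0  1  |  1 ]
r2 ← r2 − 2·r3
  [ 1  0  0  |   0 ]
  [ 0  1  0  |  -1 ]
  [ 0  0  1  |   1 ]
Reading off the last column: u = 0, v = -1, w = 1.

(0, -1, 1)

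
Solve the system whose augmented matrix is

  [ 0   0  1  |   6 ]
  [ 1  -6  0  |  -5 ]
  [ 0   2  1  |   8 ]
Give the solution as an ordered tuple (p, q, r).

(1, 1, 6)

R1 <-> R2
  [ 1  -6  0  |  -5 ]
  [ 0   0  1  |   6 ]
  [ 0   2  1  |   8 ]
R2 <-> R3
  [ 1  -6  0  |  -5 ]
  [ 0   2  1  |   8 ]
  [ 0   0  1  |   6 ]
R2 → 1/2·R2
  [ 1  -6    0  |  -5 ]
  [ 0   1  1/2  |   4 ]
  [ 0   0    1  |   6 ]
R2 → R2 − 1/2·R3
  [ 1  -6  0  |  -5 ]
  [ 0   1  0  |   1 ]
  [ 0   0  1  |   6 ]
R1 → R1 + 6·R2
  [ 1  0  0  |  1 ]
  [ 0  1  0  |  1 ]
  [ 0  0  1  |  6 ]
Reading off the last column: p = 1, q = 1, r = 6.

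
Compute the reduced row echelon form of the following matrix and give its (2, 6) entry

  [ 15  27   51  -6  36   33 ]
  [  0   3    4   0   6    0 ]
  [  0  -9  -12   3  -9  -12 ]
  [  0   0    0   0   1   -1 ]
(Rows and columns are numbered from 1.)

2

r1 -> 1/15·r1
  [ 1  9/5  17/5  -2/5  12/5  11/5 ]
  [ 0    3     4     0     6     0 ]
  [ 0   -9   -12     3    -9   -12 ]
  [ 0    0     0     0     1    -1 ]
r2 -> 1/3·r2
  [ 1  9/5  17/5  -2/5  12/5  11/5 ]
  [ 0    1   4/3     0     2     0 ]
  [ 0   -9   -12     3    -9   -12 ]
  [ 0    0     0     0     1    -1 ]
r3 -> r3 + 9·r2
  [ 1  9/5  17/5  -2/5  12/5  11/5 ]
  [ 0    1   4/3     0     2     0 ]
  [ 0    0     0     3     9   -12 ]
  [ 0    0     0     0     1    -1 ]
r3 -> 1/3·r3
  [ 1  9/5  17/5  -2/5  12/5  11/5 ]
  [ 0    1   4/3     0     2     0 ]
  [ 0    0     0     1     3    -4 ]
  [ 0    0     0     0     1    -1 ]
r3 -> r3 − 3·r4
  [ 1  9/5  17/5  -2/5  12/5  11/5 ]
  [ 0    1   4/3     0     2     0 ]
  [ 0    0     0     1     0    -1 ]
  [ 0    0     0     0     1    -1 ]
r2 -> r2 − 2·r4
  [ 1  9/5  17/5  -2/5  12/5  11/5 ]
  [ 0    1   4/3     0     0     2 ]
  [ 0    0     0     1     0    -1 ]
  [ 0    0     0     0     1    -1 ]
r1 -> r1 − 12/5·r4
  [ 1  9/5  17/5  -2/5  0  23/5 ]
  [ 0    1   4/3     0  0     2 ]
  [ 0    0     0     1  0    -1 ]
  [ 0    0     0     0  1    -1 ]
r1 -> r1 + 2/5·r3
  [ 1  9/5  17/5  0  0  21/5 ]
  [ 0    1   4/3  0  0     2 ]
  [ 0    0     0  1  0    -1 ]
  [ 0    0     0  0  1    -1 ]
r1 -> r1 − 9/5·r2
  [ 1  0    1  0  0  3/5 ]
  [ 0  1  4/3  0  0    2 ]
  [ 0  0    0  1  0   -1 ]
  [ 0  0    0  0  1   -1 ]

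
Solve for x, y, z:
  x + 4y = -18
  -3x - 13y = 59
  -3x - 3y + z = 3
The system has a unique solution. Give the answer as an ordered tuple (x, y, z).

Form the augmented matrix and row-reduce:
  [  1    4  0  |  -18 ]
  [ -3  -13  0  |   59 ]
  [ -3   -3  1  |    3 ]
R2 := R2 + 3·R1
  [  1   4  0  |  -18 ]
  [  0  -1  0  |    5 ]
  [ -3  -3  1  |    3 ]
R3 := R3 + 3·R1
  [ 1   4  0  |  -18 ]
  [ 0  -1  0  |    5 ]
  [ 0   9  1  |  -51 ]
R2 := -1·R2
  [ 1  4  0  |  -18 ]
  [ 0  1  0  |   -5 ]
  [ 0  9  1  |  -51 ]
R3 := R3 − 9·R2
  [ 1  4  0  |  -18 ]
  [ 0  1  0  |   -5 ]
  [ 0  0  1  |   -6 ]
R1 := R1 − 4·R2
  [ 1  0  0  |   2 ]
  [ 0  1  0  |  -5 ]
  [ 0  0  1  |  -6 ]
Reading off the last column: x = 2, y = -5, z = -6.

(2, -5, -6)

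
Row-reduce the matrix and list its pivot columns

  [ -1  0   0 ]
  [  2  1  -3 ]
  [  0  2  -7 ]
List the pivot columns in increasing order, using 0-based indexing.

R1 -> -1·R1
  [ 1  0   0 ]
  [ 2  1  -3 ]
  [ 0  2  -7 ]
R2 -> R2 − 2·R1
  [ 1  0   0 ]
  [ 0  1  -3 ]
  [ 0  2  -7 ]
R3 -> R3 − 2·R2
  [ 1  0   0 ]
  [ 0  1  -3 ]
  [ 0  0  -1 ]
R3 -> -1·R3
  [ 1  0   0 ]
  [ 0  1  -3 ]
  [ 0  0   1 ]
R2 -> R2 + 3·R3
  [ 1  0  0 ]
  [ 0  1  0 ]
  [ 0  0  1 ]
Pivot columns are the columns containing a leading 1.

0, 1, 2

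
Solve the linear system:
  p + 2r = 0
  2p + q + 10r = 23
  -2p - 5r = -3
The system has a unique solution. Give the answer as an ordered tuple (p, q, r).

Form the augmented matrix and row-reduce:
  [  1  0   2  |   0 ]
  [  2  1  10  |  23 ]
  [ -2  0  -5  |  -3 ]
r2 -> r2 − 2·r1
  [  1  0   2  |   0 ]
  [  0  1   6  |  23 ]
  [ -2  0  -5  |  -3 ]
r3 -> r3 + 2·r1
  [ 1  0   2  |   0 ]
  [ 0  1   6  |  23 ]
  [ 0  0  -1  |  -3 ]
r3 -> -1·r3
  [ 1  0  2  |   0 ]
  [ 0  1  6  |  23 ]
  [ 0  0  1  |   3 ]
r2 -> r2 − 6·r3
  [ 1  0  2  |  0 ]
  [ 0  1  0  |  5 ]
  [ 0  0  1  |  3 ]
r1 -> r1 − 2·r3
  [ 1  0  0  |  -6 ]
  [ 0  1  0  |   5 ]
  [ 0  0  1  |   3 ]
Reading off the last column: p = -6, q = 5, r = 3.

(-6, 5, 3)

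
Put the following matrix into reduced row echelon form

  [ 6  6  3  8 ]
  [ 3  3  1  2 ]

[[1, 1, 0, -2/3], [0, 0, 1, 4]]

R1 → 1/6·R1
  [ 1  1  1/2  4/3 ]
  [ 3  3    1    2 ]
R2 → R2 − 3·R1
  [ 1  1   1/2  4/3 ]
  [ 0  0  -1/2   -2 ]
R2 → -2·R2
  [ 1  1  1/2  4/3 ]
  [ 0  0    1    4 ]
R1 → R1 − 1/2·R2
  [ 1  1  0  -2/3 ]
  [ 0  0  1     4 ]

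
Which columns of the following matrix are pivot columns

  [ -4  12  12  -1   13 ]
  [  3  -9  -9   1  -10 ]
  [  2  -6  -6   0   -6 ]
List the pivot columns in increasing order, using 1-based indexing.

R1 → -1/4·R1
  [ 1  -3  -3  1/4  -13/4 ]
  [ 3  -9  -9    1    -10 ]
  [ 2  -6  -6    0     -6 ]
R2 → R2 − 3·R1
  [ 1  -3  -3  1/4  -13/4 ]
  [ 0   0   0  1/4   -1/4 ]
  [ 2  -6  -6    0     -6 ]
R3 → R3 − 2·R1
  [ 1  -3  -3   1/4  -13/4 ]
  [ 0   0   0   1/4   -1/4 ]
  [ 0   0   0  -1/2    1/2 ]
R2 → 4·R2
  [ 1  -3  -3   1/4  -13/4 ]
  [ 0   0   0     1     -1 ]
  [ 0   0   0  -1/2    1/2 ]
R3 → R3 + 1/2·R2
  [ 1  -3  -3  1/4  -13/4 ]
  [ 0   0   0    1     -1 ]
  [ 0   0   0    0      0 ]
R1 → R1 − 1/4·R2
  [ 1  -3  -3  0  -3 ]
  [ 0   0   0  1  -1 ]
  [ 0   0   0  0   0 ]
Pivot columns are the columns containing a leading 1.

1, 4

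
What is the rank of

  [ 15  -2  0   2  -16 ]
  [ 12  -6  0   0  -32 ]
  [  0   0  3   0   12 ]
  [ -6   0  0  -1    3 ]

rank = 4

R1 ← 1/15·R1
  [  1  -2/15  0  2/15  -16/15 ]
  [ 12     -6  0     0     -32 ]
  [  0      0  3     0      12 ]
  [ -6      0  0    -1       3 ]
R2 ← R2 − 12·R1
  [  1  -2/15  0  2/15  -16/15 ]
  [  0  -22/5  0  -8/5   -96/5 ]
  [  0      0  3     0      12 ]
  [ -6      0  0    -1       3 ]
R4 ← R4 + 6·R1
  [ 1  -2/15  0  2/15  -16/15 ]
  [ 0  -22/5  0  -8/5   -96/5 ]
  [ 0      0  3     0      12 ]
  [ 0   -4/5  0  -1/5   -17/5 ]
R2 ← -5/22·R2
  [ 1  -2/15  0  2/15  -16/15 ]
  [ 0      1  0  4/11   48/11 ]
  [ 0      0  3     0      12 ]
  [ 0   -4/5  0  -1/5   -17/5 ]
R4 ← R4 + 4/5·R2
  [ 1  -2/15  0  2/15  -16/15 ]
  [ 0      1  0  4/11   48/11 ]
  [ 0      0  3     0      12 ]
  [ 0      0  0  1/11    1/11 ]
R3 ← 1/3·R3
  [ 1  -2/15  0  2/15  -16/15 ]
  [ 0      1  0  4/11   48/11 ]
  [ 0      0  1     0       4 ]
  [ 0      0  0  1/11    1/11 ]
R4 ← 11·R4
  [ 1  -2/15  0  2/15  -16/15 ]
  [ 0      1  0  4/11   48/11 ]
  [ 0      0  1     0       4 ]
  [ 0      0  0     1       1 ]
R2 ← R2 − 4/11·R4
  [ 1  -2/15  0  2/15  -16/15 ]
  [ 0      1  0     0       4 ]
  [ 0      0  1     0       4 ]
  [ 0      0  0     1       1 ]
R1 ← R1 − 2/15·R4
  [ 1  -2/15  0  0  -6/5 ]
  [ 0      1  0  0     4 ]
  [ 0      0  1  0     4 ]
  [ 0      0  0  1     1 ]
R1 ← R1 + 2/15·R2
  [ 1  0  0  0  -2/3 ]
  [ 0  1  0  0     4 ]
  [ 0  0  1  0     4 ]
  [ 0  0  0  1     1 ]
The reduced form has 4 nonzero rows.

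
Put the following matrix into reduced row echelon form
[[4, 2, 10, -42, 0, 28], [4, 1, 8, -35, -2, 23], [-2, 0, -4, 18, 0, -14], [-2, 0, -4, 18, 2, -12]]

[[1, 0, 0, -1, 0, 1], [0, 1, 0, 1, 0, -3], [0, 0, 1, -4, 0, 3], [0, 0, 0, 0, 1, 1]]

ρ1 → 1/4·ρ1
  [  1  1/2  5/2  -21/2   0    7 ]
  [  4    1    8    -35  -2   23 ]
  [ -2    0   -4     18   0  -14 ]
  [ -2    0   -4     18   2  -12 ]
ρ2 → ρ2 − 4·ρ1
  [  1  1/2  5/2  -21/2   0    7 ]
  [  0   -1   -2      7  -2   -5 ]
  [ -2    0   -4     18   0  -14 ]
  [ -2    0   -4     18   2  -12 ]
ρ3 → ρ3 + 2·ρ1
  [  1  1/2  5/2  -21/2   0    7 ]
  [  0   -1   -2      7  -2   -5 ]
  [  0    1    1     -3   0    0 ]
  [ -2    0   -4     18   2  -12 ]
ρ4 → ρ4 + 2·ρ1
  [ 1  1/2  5/2  -21/2   0   7 ]
  [ 0   -1   -2      7  -2  -5 ]
  [ 0    1    1     -3   0   0 ]
  [ 0    1    1     -3   2   2 ]
ρ2 → -1·ρ2
  [ 1  1/2  5/2  -21/2  0  7 ]
  [ 0    1    2     -7  2  5 ]
  [ 0    1    1     -3  0  0 ]
  [ 0    1    1     -3  2  2 ]
ρ3 → ρ3 − ρ2
  [ 1  1/2  5/2  -21/2   0   7 ]
  [ 0    1    2     -7   2   5 ]
  [ 0    0   -1      4  -2  -5 ]
  [ 0    1    1     -3   2   2 ]
ρ4 → ρ4 − ρ2
  [ 1  1/2  5/2  -21/2   0   7 ]
  [ 0    1    2     -7   2   5 ]
  [ 0    0   -1      4  -2  -5 ]
  [ 0    0   -1      4   0  -3 ]
ρ3 → -1·ρ3
  [ 1  1/2  5/2  -21/2  0   7 ]
  [ 0    1    2     -7  2   5 ]
  [ 0    0    1     -4  2   5 ]
  [ 0    0   -1      4  0  -3 ]
ρ4 → ρ4 + ρ3
  [ 1  1/2  5/2  -21/2  0  7 ]
  [ 0    1    2     -7  2  5 ]
  [ 0    0    1     -4  2  5 ]
  [ 0    0    0      0  2  2 ]
ρ4 → 1/2·ρ4
  [ 1  1/2  5/2  -21/2  0  7 ]
  [ 0    1    2     -7  2  5 ]
  [ 0    0    1     -4  2  5 ]
  [ 0    0    0      0  1  1 ]
ρ3 → ρ3 − 2·ρ4
  [ 1  1/2  5/2  -21/2  0  7 ]
  [ 0    1    2     -7  2  5 ]
  [ 0    0    1     -4  0  3 ]
  [ 0    0    0      0  1  1 ]
ρ2 → ρ2 − 2·ρ4
  [ 1  1/2  5/2  -21/2  0  7 ]
  [ 0    1    2     -7  0  3 ]
  [ 0    0    1     -4  0  3 ]
  [ 0    0    0      0  1  1 ]
ρ2 → ρ2 − 2·ρ3
  [ 1  1/2  5/2  -21/2  0   7 ]
  [ 0    1    0      1  0  -3 ]
  [ 0    0    1     -4  0   3 ]
  [ 0    0    0      0  1   1 ]
ρ1 → ρ1 − 5/2·ρ3
  [ 1  1/2  0  -1/2  0  -1/2 ]
  [ 0    1  0     1  0    -3 ]
  [ 0    0  1    -4  0     3 ]
  [ 0    0  0     0  1     1 ]
ρ1 → ρ1 − 1/2·ρ2
  [ 1  0  0  -1  0   1 ]
  [ 0  1  0   1  0  -3 ]
  [ 0  0  1  -4  0   3 ]
  [ 0  0  0   0  1   1 ]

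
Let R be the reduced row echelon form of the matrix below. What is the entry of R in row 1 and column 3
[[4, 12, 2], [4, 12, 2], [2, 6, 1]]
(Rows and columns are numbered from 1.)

1/2

r1 := 1/4·r1
r2 := r2 − 4·r1
r3 := r3 − 2·r1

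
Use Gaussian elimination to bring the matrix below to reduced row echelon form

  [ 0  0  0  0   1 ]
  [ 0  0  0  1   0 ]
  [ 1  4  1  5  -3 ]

[[1, 4, 1, 0, 0], [0, 0, 0, 1, 0], [0, 0, 0, 0, 1]]

r1 ↔ r3
r1 := r1 + 3·r3
r1 := r1 − 5·r2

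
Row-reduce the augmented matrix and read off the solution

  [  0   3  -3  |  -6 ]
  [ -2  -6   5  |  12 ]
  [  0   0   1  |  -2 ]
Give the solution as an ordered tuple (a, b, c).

(1, -4, -2)

Swap R1 and R2.
  [ -2  -6   5  |  12 ]
  [  0   3  -3  |  -6 ]
  [  0   0   1  |  -2 ]
Multiply R1 by -1/2.
  [ 1  3  -5/2  |  -6 ]
  [ 0  3    -3  |  -6 ]
  [ 0  0     1  |  -2 ]
Multiply R2 by 1/3.
  [ 1  3  -5/2  |  -6 ]
  [ 0  1    -1  |  -2 ]
  [ 0  0     1  |  -2 ]
Add R3 to R2.
  [ 1  3  -5/2  |  -6 ]
  [ 0  1     0  |  -4 ]
  [ 0  0     1  |  -2 ]
Add 5/2 times R3 to R1.
  [ 1  3  0  |  -11 ]
  [ 0  1  0  |   -4 ]
  [ 0  0  1  |   -2 ]
Subtract 3 times R2 from R1.
  [ 1  0  0  |   1 ]
  [ 0  1  0  |  -4 ]
  [ 0  0  1  |  -2 ]
Reading off the last column: a = 1, b = -4, c = -2.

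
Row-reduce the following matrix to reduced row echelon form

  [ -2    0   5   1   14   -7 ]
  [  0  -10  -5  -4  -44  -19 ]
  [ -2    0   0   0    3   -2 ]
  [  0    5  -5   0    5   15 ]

R1 := -1/2·R1
R3 := R3 + 2·R1
R2 := -1/10·R2
R4 := R4 − 5·R2
R3 := -1/5·R3
R4 := R4 + 15/2·R3
R4 := -2·R4
R3 := R3 − 1/5·R4
R2 := R2 − 2/5·R4
R1 := R1 + 1/2·R4
R2 := R2 − 1/2·R3
R1 := R1 + 5/2·R3

[[1, 0, 0, 0, -3/2, 1], [0, 1, 0, 0, 3, 6/5], [0, 0, 1, 0, 2, -9/5], [0, 0, 0, 1, 1, 4]]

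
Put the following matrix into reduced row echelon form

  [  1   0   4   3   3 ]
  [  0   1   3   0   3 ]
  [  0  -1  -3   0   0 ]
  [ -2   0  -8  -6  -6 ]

r4 -> r4 + 2·r1
  [ 1   0   4  3  3 ]
  [ 0   1   3  0  3 ]
  [ 0  -1  -3  0  0 ]
  [ 0   0   0  0  0 ]
r3 -> r3 + r2
  [ 1  0  4  3  3 ]
  [ 0  1  3  0  3 ]
  [ 0  0  0  0  3 ]
  [ 0  0  0  0  0 ]
r3 -> 1/3·r3
  [ 1  0  4  3  3 ]
  [ 0  1  3  0  3 ]
  [ 0  0  0  0  1 ]
  [ 0  0  0  0  0 ]
r2 -> r2 − 3·r3
  [ 1  0  4  3  3 ]
  [ 0  1  3  0  0 ]
  [ 0  0  0  0  1 ]
  [ 0  0  0  0  0 ]
r1 -> r1 − 3·r3
  [ 1  0  4  3  0 ]
  [ 0  1  3  0  0 ]
  [ 0  0  0  0  1 ]
  [ 0  0  0  0  0 ]

[[1, 0, 4, 3, 0], [0, 1, 3, 0, 0], [0, 0, 0, 0, 1], [0, 0, 0, 0, 0]]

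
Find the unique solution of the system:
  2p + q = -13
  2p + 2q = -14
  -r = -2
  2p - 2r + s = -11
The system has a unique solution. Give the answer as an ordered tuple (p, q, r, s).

Form the augmented matrix and row-reduce:
  [ 2  1   0  0  |  -13 ]
  [ 2  2   0  0  |  -14 ]
  [ 0  0  -1  0  |   -2 ]
  [ 2  0  -2  1  |  -11 ]
R1 ← 1/2·R1
  [ 1  1/2   0  0  |  -13/2 ]
  [ 2    2   0  0  |    -14 ]
  [ 0    0  -1  0  |     -2 ]
  [ 2    0  -2  1  |    -11 ]
R2 ← R2 − 2·R1
  [ 1  1/2   0  0  |  -13/2 ]
  [ 0    1   0  0  |     -1 ]
  [ 0    0  -1  0  |     -2 ]
  [ 2    0  -2  1  |    -11 ]
R4 ← R4 − 2·R1
  [ 1  1/2   0  0  |  -13/2 ]
  [ 0    1   0  0  |     -1 ]
  [ 0    0  -1  0  |     -2 ]
  [ 0   -1  -2  1  |      2 ]
R4 ← R4 + R2
  [ 1  1/2   0  0  |  -13/2 ]
  [ 0    1   0  0  |     -1 ]
  [ 0    0  -1  0  |     -2 ]
  [ 0    0  -2  1  |      1 ]
R3 ← -1·R3
  [ 1  1/2   0  0  |  -13/2 ]
  [ 0    1   0  0  |     -1 ]
  [ 0    0   1  0  |      2 ]
  [ 0    0  -2  1  |      1 ]
R4 ← R4 + 2·R3
  [ 1  1/2  0  0  |  -13/2 ]
  [ 0    1  0  0  |     -1 ]
  [ 0    0  1  0  |      2 ]
  [ 0    0  0  1  |      5 ]
R1 ← R1 − 1/2·R2
  [ 1  0  0  0  |  -6 ]
  [ 0  1  0  0  |  -1 ]
  [ 0  0  1  0  |   2 ]
  [ 0  0  0  1  |   5 ]
Reading off the last column: p = -6, q = -1, r = 2, s = 5.

(-6, -1, 2, 5)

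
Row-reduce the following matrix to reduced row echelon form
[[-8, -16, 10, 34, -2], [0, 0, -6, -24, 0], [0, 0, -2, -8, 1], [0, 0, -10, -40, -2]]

[[1, 2, 0, 3/4, 0], [0, 0, 1, 4, 0], [0, 0, 0, 0, 1], [0, 0, 0, 0, 0]]

R1 ← -1/8·R1
  [ 1  2  -5/4  -17/4  1/4 ]
  [ 0  0    -6    -24    0 ]
  [ 0  0    -2     -8    1 ]
  [ 0  0   -10    -40   -2 ]
R2 ← -1/6·R2
  [ 1  2  -5/4  -17/4  1/4 ]
  [ 0  0     1      4    0 ]
  [ 0  0    -2     -8    1 ]
  [ 0  0   -10    -40   -2 ]
R3 ← R3 + 2·R2
  [ 1  2  -5/4  -17/4  1/4 ]
  [ 0  0     1      4    0 ]
  [ 0  0     0      0    1 ]
  [ 0  0   -10    -40   -2 ]
R4 ← R4 + 10·R2
  [ 1  2  -5/4  -17/4  1/4 ]
  [ 0  0     1      4    0 ]
  [ 0  0     0      0    1 ]
  [ 0  0     0      0   -2 ]
R4 ← R4 + 2·R3
  [ 1  2  -5/4  -17/4  1/4 ]
  [ 0  0     1      4    0 ]
  [ 0  0     0      0    1 ]
  [ 0  0     0      0    0 ]
R1 ← R1 − 1/4·R3
  [ 1  2  -5/4  -17/4  0 ]
  [ 0  0     1      4  0 ]
  [ 0  0     0      0  1 ]
  [ 0  0     0      0  0 ]
R1 ← R1 + 5/4·R2
  [ 1  2  0  3/4  0 ]
  [ 0  0  1    4  0 ]
  [ 0  0  0    0  1 ]
  [ 0  0  0    0  0 ]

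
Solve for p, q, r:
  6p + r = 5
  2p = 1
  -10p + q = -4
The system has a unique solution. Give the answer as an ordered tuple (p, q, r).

Form the augmented matrix and row-reduce:
  [   6  0  1  |   5 ]
  [   2  0  0  |   1 ]
  [ -10  1  0  |  -4 ]
Multiply R1 by 1/6.
  [   1  0  1/6  |  5/6 ]
  [   2  0    0  |    1 ]
  [ -10  1    0  |   -4 ]
Subtract 2 times R1 from R2.
  [   1  0   1/6  |   5/6 ]
  [   0  0  -1/3  |  -2/3 ]
  [ -10  1     0  |    -4 ]
Add 10 times R1 to R3.
  [ 1  0   1/6  |   5/6 ]
  [ 0  0  -1/3  |  -2/3 ]
  [ 0  1   5/3  |  13/3 ]
Swap R2 and R3.
  [ 1  0   1/6  |   5/6 ]
  [ 0  1   5/3  |  13/3 ]
  [ 0  0  -1/3  |  -2/3 ]
Multiply R3 by -3.
  [ 1  0  1/6  |   5/6 ]
  [ 0  1  5/3  |  13/3 ]
  [ 0  0    1  |     2 ]
Subtract 5/3 times R3 from R2.
  [ 1  0  1/6  |  5/6 ]
  [ 0  1    0  |    1 ]
  [ 0  0    1  |    2 ]
Subtract 1/6 times R3 from R1.
  [ 1  0  0  |  1/2 ]
  [ 0  1  0  |    1 ]
  [ 0  0  1  |    2 ]
Reading off the last column: p = 1/2, q = 1, r = 2.

(1/2, 1, 2)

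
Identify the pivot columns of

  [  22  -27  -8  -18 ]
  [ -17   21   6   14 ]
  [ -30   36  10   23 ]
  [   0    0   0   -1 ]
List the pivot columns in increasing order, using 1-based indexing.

Multiply ρ1 by 1/22.
  [   1  -27/22  -4/11  -9/11 ]
  [ -17      21      6     14 ]
  [ -30      36     10     23 ]
  [   0       0      0     -1 ]
Add 17 times ρ1 to ρ2.
  [   1  -27/22  -4/11  -9/11 ]
  [   0    3/22  -2/11   1/11 ]
  [ -30      36     10     23 ]
  [   0       0      0     -1 ]
Add 30 times ρ1 to ρ3.
  [ 1  -27/22   -4/11   -9/11 ]
  [ 0    3/22   -2/11    1/11 ]
  [ 0   -9/11  -10/11  -17/11 ]
  [ 0       0       0      -1 ]
Multiply ρ2 by 22/3.
  [ 1  -27/22   -4/11   -9/11 ]
  [ 0       1    -4/3     2/3 ]
  [ 0   -9/11  -10/11  -17/11 ]
  [ 0       0       0      -1 ]
Add 9/11 times ρ2 to ρ3.
  [ 1  -27/22  -4/11  -9/11 ]
  [ 0       1   -4/3    2/3 ]
  [ 0       0     -2     -1 ]
  [ 0       0      0     -1 ]
Multiply ρ3 by -1/2.
  [ 1  -27/22  -4/11  -9/11 ]
  [ 0       1   -4/3    2/3 ]
  [ 0       0      1    1/2 ]
  [ 0       0      0     -1 ]
Multiply ρ4 by -1.
  [ 1  -27/22  -4/11  -9/11 ]
  [ 0       1   -4/3    2/3 ]
  [ 0       0      1    1/2 ]
  [ 0       0      0      1 ]
Subtract 1/2 times ρ4 from ρ3.
  [ 1  -27/22  -4/11  -9/11 ]
  [ 0       1   -4/3    2/3 ]
  [ 0       0      1      0 ]
  [ 0       0      0      1 ]
Subtract 2/3 times ρ4 from ρ2.
  [ 1  -27/22  -4/11  -9/11 ]
  [ 0       1   -4/3      0 ]
  [ 0       0      1      0 ]
  [ 0       0      0      1 ]
Add 9/11 times ρ4 to ρ1.
  [ 1  -27/22  -4/11  0 ]
  [ 0       1   -4/3  0 ]
  [ 0       0      1  0 ]
  [ 0       0      0  1 ]
Add 4/3 times ρ3 to ρ2.
  [ 1  -27/22  -4/11  0 ]
  [ 0       1      0  0 ]
  [ 0       0      1  0 ]
  [ 0       0      0  1 ]
Add 4/11 times ρ3 to ρ1.
  [ 1  -27/22  0  0 ]
  [ 0       1  0  0 ]
  [ 0       0  1  0 ]
  [ 0       0  0  1 ]
Add 27/22 times ρ2 to ρ1.
  [ 1  0  0  0 ]
  [ 0  1  0  0 ]
  [ 0  0  1  0 ]
  [ 0  0  0  1 ]
Pivot columns are the columns containing a leading 1.

1, 2, 3, 4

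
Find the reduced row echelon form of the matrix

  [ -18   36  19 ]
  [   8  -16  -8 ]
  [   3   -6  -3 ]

[[1, -2, 0], [0, 0, 1], [0, 0, 0]]

R1 → -1/18·R1
R2 → R2 − 8·R1
R3 → R3 − 3·R1
R2 → 9/4·R2
R3 → R3 − 1/6·R2
R1 → R1 + 19/18·R2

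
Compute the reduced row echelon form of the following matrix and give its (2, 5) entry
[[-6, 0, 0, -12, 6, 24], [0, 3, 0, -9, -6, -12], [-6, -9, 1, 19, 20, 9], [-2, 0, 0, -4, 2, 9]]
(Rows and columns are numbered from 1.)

-2

ρ1 ← -1/6·ρ1
  [  1   0  0   2  -1   -4 ]
  [  0   3  0  -9  -6  -12 ]
  [ -6  -9  1  19  20    9 ]
  [ -2   0  0  -4   2    9 ]
ρ3 ← ρ3 + 6·ρ1
  [  1   0  0   2  -1   -4 ]
  [  0   3  0  -9  -6  -12 ]
  [  0  -9  1  31  14  -15 ]
  [ -2   0  0  -4   2    9 ]
ρ4 ← ρ4 + 2·ρ1
  [ 1   0  0   2  -1   -4 ]
  [ 0   3  0  -9  -6  -12 ]
  [ 0  -9  1  31  14  -15 ]
  [ 0   0  0   0   0    1 ]
ρ2 ← 1/3·ρ2
  [ 1   0  0   2  -1   -4 ]
  [ 0   1  0  -3  -2   -4 ]
  [ 0  -9  1  31  14  -15 ]
  [ 0   0  0   0   0    1 ]
ρ3 ← ρ3 + 9·ρ2
  [ 1  0  0   2  -1   -4 ]
  [ 0  1  0  -3  -2   -4 ]
  [ 0  0  1   4  -4  -51 ]
  [ 0  0  0   0   0    1 ]
ρ3 ← ρ3 + 51·ρ4
  [ 1  0  0   2  -1  -4 ]
  [ 0  1  0  -3  -2  -4 ]
  [ 0  0  1   4  -4   0 ]
  [ 0  0  0   0   0   1 ]
ρ2 ← ρ2 + 4·ρ4
  [ 1  0  0   2  -1  -4 ]
  [ 0  1  0  -3  -2   0 ]
  [ 0  0  1   4  -4   0 ]
  [ 0  0  0   0   0   1 ]
ρ1 ← ρ1 + 4·ρ4
  [ 1  0  0   2  -1  0 ]
  [ 0  1  0  -3  -2  0 ]
  [ 0  0  1   4  -4  0 ]
  [ 0  0  0   0   0  1 ]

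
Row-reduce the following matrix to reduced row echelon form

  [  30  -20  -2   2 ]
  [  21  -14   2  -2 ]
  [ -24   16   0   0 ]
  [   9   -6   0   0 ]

[[1, -2/3, 0, 0], [0, 0, 1, -1], [0, 0, 0, 0], [0, 0, 0, 0]]

ρ1 := 1/30·ρ1
  [   1  -2/3  -1/15  1/15 ]
  [  21   -14      2    -2 ]
  [ -24    16      0     0 ]
  [   9    -6      0     0 ]
ρ2 := ρ2 − 21·ρ1
  [   1  -2/3  -1/15   1/15 ]
  [   0     0   17/5  -17/5 ]
  [ -24    16      0      0 ]
  [   9    -6      0      0 ]
ρ3 := ρ3 + 24·ρ1
  [ 1  -2/3  -1/15   1/15 ]
  [ 0     0   17/5  -17/5 ]
  [ 0     0   -8/5    8/5 ]
  [ 9    -6      0      0 ]
ρ4 := ρ4 − 9·ρ1
  [ 1  -2/3  -1/15   1/15 ]
  [ 0     0   17/5  -17/5 ]
  [ 0     0   -8/5    8/5 ]
  [ 0     0    3/5   -3/5 ]
ρ2 := 5/17·ρ2
  [ 1  -2/3  -1/15  1/15 ]
  [ 0     0      1    -1 ]
  [ 0     0   -8/5   8/5 ]
  [ 0     0    3/5  -3/5 ]
ρ3 := ρ3 + 8/5·ρ2
  [ 1  -2/3  -1/15  1/15 ]
  [ 0     0      1    -1 ]
  [ 0     0      0     0 ]
  [ 0     0    3/5  -3/5 ]
ρ4 := ρ4 − 3/5·ρ2
  [ 1  -2/3  -1/15  1/15 ]
  [ 0     0      1    -1 ]
  [ 0     0      0     0 ]
  [ 0     0      0     0 ]
ρ1 := ρ1 + 1/15·ρ2
  [ 1  -2/3  0   0 ]
  [ 0     0  1  -1 ]
  [ 0     0  0   0 ]
  [ 0     0  0   0 ]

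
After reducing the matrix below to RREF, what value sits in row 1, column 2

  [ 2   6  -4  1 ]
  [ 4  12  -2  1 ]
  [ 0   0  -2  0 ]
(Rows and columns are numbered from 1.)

Multiply R1 by 1/2.
  [ 1   3  -2  1/2 ]
  [ 4  12  -2    1 ]
  [ 0   0  -2    0 ]
Subtract 4 times R1 from R2.
  [ 1  3  -2  1/2 ]
  [ 0  0   6   -1 ]
  [ 0  0  -2    0 ]
Multiply R2 by 1/6.
  [ 1  3  -2   1/2 ]
  [ 0  0   1  -1/6 ]
  [ 0  0  -2     0 ]
Add 2 times R2 to R3.
  [ 1  3  -2   1/2 ]
  [ 0  0   1  -1/6 ]
  [ 0  0   0  -1/3 ]
Multiply R3 by -3.
  [ 1  3  -2   1/2 ]
  [ 0  0   1  -1/6 ]
  [ 0  0   0     1 ]
Add 1/6 times R3 to R2.
  [ 1  3  -2  1/2 ]
  [ 0  0   1    0 ]
  [ 0  0   0    1 ]
Subtract 1/2 times R3 from R1.
  [ 1  3  -2  0 ]
  [ 0  0   1  0 ]
  [ 0  0   0  1 ]
Add 2 times R2 to R1.
  [ 1  3  0  0 ]
  [ 0  0  1  0 ]
  [ 0  0  0  1 ]

3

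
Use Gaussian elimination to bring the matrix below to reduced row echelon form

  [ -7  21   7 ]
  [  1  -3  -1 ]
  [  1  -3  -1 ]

[[1, -3, -1], [0, 0, 0], [0, 0, 0]]

r1 := -1/7·r1
  [ 1  -3  -1 ]
  [ 1  -3  -1 ]
  [ 1  -3  -1 ]
r2 := r2 − r1
  [ 1  -3  -1 ]
  [ 0   0   0 ]
  [ 1  -3  -1 ]
r3 := r3 − r1
  [ 1  -3  -1 ]
  [ 0   0   0 ]
  [ 0   0   0 ]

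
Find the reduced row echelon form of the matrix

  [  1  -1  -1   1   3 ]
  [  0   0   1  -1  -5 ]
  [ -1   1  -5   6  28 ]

R3 := R3 + R1
  [ 1  -1  -1   1   3 ]
  [ 0   0   1  -1  -5 ]
  [ 0   0  -6   7  31 ]
R3 := R3 + 6·R2
  [ 1  -1  -1   1   3 ]
  [ 0   0   1  -1  -5 ]
  [ 0   0   0   1   1 ]
R2 := R2 + R3
  [ 1  -1  -1  1   3 ]
  [ 0   0   1  0  -4 ]
  [ 0   0   0  1   1 ]
R1 := R1 − R3
  [ 1  -1  -1  0   2 ]
  [ 0   0   1  0  -4 ]
  [ 0   0   0  1   1 ]
R1 := R1 + R2
  [ 1  -1  0  0  -2 ]
  [ 0   0  1  0  -4 ]
  [ 0   0  0  1   1 ]

[[1, -1, 0, 0, -2], [0, 0, 1, 0, -4], [0, 0, 0, 1, 1]]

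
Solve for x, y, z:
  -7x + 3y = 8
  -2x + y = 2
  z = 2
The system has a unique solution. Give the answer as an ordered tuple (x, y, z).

Form the augmented matrix and row-reduce:
  [ -7  3  0  |  8 ]
  [ -2  1  0  |  2 ]
  [  0  0  1  |  2 ]
ρ1 → -1/7·ρ1
ρ2 → ρ2 + 2·ρ1
ρ2 → 7·ρ2
ρ1 → ρ1 + 3/7·ρ2
Reading off the last column: x = -2, y = -2, z = 2.

(-2, -2, 2)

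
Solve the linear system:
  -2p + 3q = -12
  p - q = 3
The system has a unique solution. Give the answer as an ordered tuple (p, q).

Form the augmented matrix and row-reduce:
  [ -2   3  |  -12 ]
  [  1  -1  |    3 ]
r1 := -1/2·r1
r2 := r2 − r1
r2 := 2·r2
r1 := r1 + 3/2·r2
Reading off the last column: p = -3, q = -6.

(-3, -6)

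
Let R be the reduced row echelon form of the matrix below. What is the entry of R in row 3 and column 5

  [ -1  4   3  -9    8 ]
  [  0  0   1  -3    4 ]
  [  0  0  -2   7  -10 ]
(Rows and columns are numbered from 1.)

-2

ρ1 := -1·ρ1
ρ3 := ρ3 + 2·ρ2
ρ2 := ρ2 + 3·ρ3
ρ1 := ρ1 − 9·ρ3
ρ1 := ρ1 + 3·ρ2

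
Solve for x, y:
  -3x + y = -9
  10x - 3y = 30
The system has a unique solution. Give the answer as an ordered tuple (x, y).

(3, 0)

Form the augmented matrix and row-reduce:
  [ -3   1  |  -9 ]
  [ 10  -3  |  30 ]
Multiply ρ1 by -1/3.
  [  1  -1/3  |   3 ]
  [ 10    -3  |  30 ]
Subtract 10 times ρ1 from ρ2.
  [ 1  -1/3  |  3 ]
  [ 0   1/3  |  0 ]
Multiply ρ2 by 3.
  [ 1  -1/3  |  3 ]
  [ 0     1  |  0 ]
Add 1/3 times ρ2 to ρ1.
  [ 1  0  |  3 ]
  [ 0  1  |  0 ]
Reading off the last column: x = 3, y = 0.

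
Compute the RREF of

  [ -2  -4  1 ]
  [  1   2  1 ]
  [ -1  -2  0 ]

r1 ← -1/2·r1
  [  1   2  -1/2 ]
  [  1   2     1 ]
  [ -1  -2     0 ]
r2 ← r2 − r1
  [  1   2  -1/2 ]
  [  0   0   3/2 ]
  [ -1  -2     0 ]
r3 ← r3 + r1
  [ 1  2  -1/2 ]
  [ 0  0   3/2 ]
  [ 0  0  -1/2 ]
r2 ← 2/3·r2
  [ 1  2  -1/2 ]
  [ 0  0     1 ]
  [ 0  0  -1/2 ]
r3 ← r3 + 1/2·r2
  [ 1  2  -1/2 ]
  [ 0  0     1 ]
  [ 0  0     0 ]
r1 ← r1 + 1/2·r2
  [ 1  2  0 ]
  [ 0  0  1 ]
  [ 0  0  0 ]

[[1, 2, 0], [0, 0, 1], [0, 0, 0]]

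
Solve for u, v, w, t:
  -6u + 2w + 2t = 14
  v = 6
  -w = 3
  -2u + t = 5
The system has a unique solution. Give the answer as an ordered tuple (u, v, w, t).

Form the augmented matrix and row-reduce:
  [ -6  0   2  2  |  14 ]
  [  0  1   0  0  |   6 ]
  [  0  0  -1  0  |   3 ]
  [ -2  0   0  1  |   5 ]
Multiply r1 by -1/6.
  [  1  0  -1/3  -1/3  |  -7/3 ]
  [  0  1     0     0  |     6 ]
  [  0  0    -1     0  |     3 ]
  [ -2  0     0     1  |     5 ]
Add 2 times r1 to r4.
  [ 1  0  -1/3  -1/3  |  -7/3 ]
  [ 0  1     0     0  |     6 ]
  [ 0  0    -1     0  |     3 ]
  [ 0  0  -2/3   1/3  |   1/3 ]
Multiply r3 by -1.
  [ 1  0  -1/3  -1/3  |  -7/3 ]
  [ 0  1     0     0  |     6 ]
  [ 0  0     1     0  |    -3 ]
  [ 0  0  -2/3   1/3  |   1/3 ]
Add 2/3 times r3 to r4.
  [ 1  0  -1/3  -1/3  |  -7/3 ]
  [ 0  1     0     0  |     6 ]
  [ 0  0     1     0  |    -3 ]
  [ 0  0     0   1/3  |  -5/3 ]
Multiply r4 by 3.
  [ 1  0  -1/3  -1/3  |  -7/3 ]
  [ 0  1     0     0  |     6 ]
  [ 0  0     1     0  |    -3 ]
  [ 0  0     0     1  |    -5 ]
Add 1/3 times r4 to r1.
  [ 1  0  -1/3  0  |  -4 ]
  [ 0  1     0  0  |   6 ]
  [ 0  0     1  0  |  -3 ]
  [ 0  0     0  1  |  -5 ]
Add 1/3 times r3 to r1.
  [ 1  0  0  0  |  -5 ]
  [ 0  1  0  0  |   6 ]
  [ 0  0  1  0  |  -3 ]
  [ 0  0  0  1  |  -5 ]
Reading off the last column: u = -5, v = 6, w = -3, t = -5.

(-5, 6, -3, -5)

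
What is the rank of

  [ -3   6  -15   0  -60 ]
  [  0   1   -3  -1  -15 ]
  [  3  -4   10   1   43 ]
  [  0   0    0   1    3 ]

R1 ← -1/3·R1
  [ 1  -2   5   0   20 ]
  [ 0   1  -3  -1  -15 ]
  [ 3  -4  10   1   43 ]
  [ 0   0   0   1    3 ]
R3 ← R3 − 3·R1
  [ 1  -2   5   0   20 ]
  [ 0   1  -3  -1  -15 ]
  [ 0   2  -5   1  -17 ]
  [ 0   0   0   1    3 ]
R3 ← R3 − 2·R2
  [ 1  -2   5   0   20 ]
  [ 0   1  -3  -1  -15 ]
  [ 0   0   1   3   13 ]
  [ 0   0   0   1    3 ]
R3 ← R3 − 3·R4
  [ 1  -2   5   0   20 ]
  [ 0   1  -3  -1  -15 ]
  [ 0   0   1   0    4 ]
  [ 0   0   0   1    3 ]
R2 ← R2 + R4
  [ 1  -2   5  0   20 ]
  [ 0   1  -3  0  -12 ]
  [ 0   0   1  0    4 ]
  [ 0   0   0  1    3 ]
R2 ← R2 + 3·R3
  [ 1  -2  5  0  20 ]
  [ 0   1  0  0   0 ]
  [ 0   0  1  0   4 ]
  [ 0   0  0  1   3 ]
R1 ← R1 − 5·R3
  [ 1  -2  0  0  0 ]
  [ 0   1  0  0  0 ]
  [ 0   0  1  0  4 ]
  [ 0   0  0  1  3 ]
R1 ← R1 + 2·R2
  [ 1  0  0  0  0 ]
  [ 0  1  0  0  0 ]
  [ 0  0  1  0  4 ]
  [ 0  0  0  1  3 ]
The reduced form has 4 nonzero rows.

rank = 4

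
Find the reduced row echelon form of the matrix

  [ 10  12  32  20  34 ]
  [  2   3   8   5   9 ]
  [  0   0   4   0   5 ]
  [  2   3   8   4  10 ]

r1 := 1/10·r1
  [ 1  6/5  16/5  2  17/5 ]
  [ 2    3     8  5     9 ]
  [ 0    0     4  0     5 ]
  [ 2    3     8  4    10 ]
r2 := r2 − 2·r1
  [ 1  6/5  16/5  2  17/5 ]
  [ 0  3/5   8/5  1  11/5 ]
  [ 0    0     4  0     5 ]
  [ 2    3     8  4    10 ]
r4 := r4 − 2·r1
  [ 1  6/5  16/5  2  17/5 ]
  [ 0  3/5   8/5  1  11/5 ]
  [ 0    0     4  0     5 ]
  [ 0  3/5   8/5  0  16/5 ]
r2 := 5/3·r2
  [ 1  6/5  16/5    2  17/5 ]
  [ 0    1   8/3  5/3  11/3 ]
  [ 0    0     4    0     5 ]
  [ 0  3/5   8/5    0  16/5 ]
r4 := r4 − 3/5·r2
  [ 1  6/5  16/5    2  17/5 ]
  [ 0    1   8/3  5/3  11/3 ]
  [ 0    0     4    0     5 ]
  [ 0    0     0   -1     1 ]
r3 := 1/4·r3
  [ 1  6/5  16/5    2  17/5 ]
  [ 0    1   8/3  5/3  11/3 ]
  [ 0    0     1    0   5/4 ]
  [ 0    0     0   -1     1 ]
r4 := -1·r4
  [ 1  6/5  16/5    2  17/5 ]
  [ 0    1   8/3  5/3  11/3 ]
  [ 0    0     1    0   5/4 ]
  [ 0    0     0    1    -1 ]
r2 := r2 − 5/3·r4
  [ 1  6/5  16/5  2  17/5 ]
  [ 0    1   8/3  0  16/3 ]
  [ 0    0     1  0   5/4 ]
  [ 0    0     0  1    -1 ]
r1 := r1 − 2·r4
  [ 1  6/5  16/5  0  27/5 ]
  [ 0    1   8/3  0  16/3 ]
  [ 0    0     1  0   5/4 ]
  [ 0    0     0  1    -1 ]
r2 := r2 − 8/3·r3
  [ 1  6/5  16/5  0  27/5 ]
  [ 0    1     0  0     2 ]
  [ 0    0     1  0   5/4 ]
  [ 0    0     0  1    -1 ]
r1 := r1 − 16/5·r3
  [ 1  6/5  0  0  7/5 ]
  [ 0    1  0  0    2 ]
  [ 0    0  1  0  5/4 ]
  [ 0    0  0  1   -1 ]
r1 := r1 − 6/5·r2
  [ 1  0  0  0   -1 ]
  [ 0  1  0  0    2 ]
  [ 0  0  1  0  5/4 ]
  [ 0  0  0  1   -1 ]

[[1, 0, 0, 0, -1], [0, 1, 0, 0, 2], [0, 0, 1, 0, 5/4], [0, 0, 0, 1, -1]]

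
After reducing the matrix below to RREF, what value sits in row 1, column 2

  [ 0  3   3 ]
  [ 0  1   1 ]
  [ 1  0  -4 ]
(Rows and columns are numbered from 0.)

Swap r1 and r3.
  [ 1  0  -4 ]
  [ 0  1   1 ]
  [ 0  3   3 ]
Subtract 3 times r2 from r3.
  [ 1  0  -4 ]
  [ 0  1   1 ]
  [ 0  0   0 ]

1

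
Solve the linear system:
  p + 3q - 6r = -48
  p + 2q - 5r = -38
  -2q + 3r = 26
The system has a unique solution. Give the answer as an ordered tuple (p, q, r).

Form the augmented matrix and row-reduce:
  [ 1   3  -6  |  -48 ]
  [ 1   2  -5  |  -38 ]
  [ 0  -2   3  |   26 ]
R2 → R2 − R1
R2 → -1·R2
R3 → R3 + 2·R2
R2 → R2 + R3
R1 → R1 + 6·R3
R1 → R1 − 3·R2
Reading off the last column: p = 0, q = -4, r = 6.

(0, -4, 6)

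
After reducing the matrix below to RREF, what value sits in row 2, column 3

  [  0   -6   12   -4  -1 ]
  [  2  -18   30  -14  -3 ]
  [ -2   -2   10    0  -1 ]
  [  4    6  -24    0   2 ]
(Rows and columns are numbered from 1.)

r1 ↔ r2
  [  2  -18   30  -14  -3 ]
  [  0   -6   12   -4  -1 ]
  [ -2   -2   10    0  -1 ]
  [  4    6  -24    0   2 ]
r1 → 1/2·r1
  [  1  -9   15  -7  -3/2 ]
  [  0  -6   12  -4    -1 ]
  [ -2  -2   10   0    -1 ]
  [  4   6  -24   0     2 ]
r3 → r3 + 2·r1
  [ 1   -9   15   -7  -3/2 ]
  [ 0   -6   12   -4    -1 ]
  [ 0  -20   40  -14    -4 ]
  [ 4    6  -24    0     2 ]
r4 → r4 − 4·r1
  [ 1   -9   15   -7  -3/2 ]
  [ 0   -6   12   -4    -1 ]
  [ 0  -20   40  -14    -4 ]
  [ 0   42  -84   28     8 ]
r2 → -1/6·r2
  [ 1   -9   15   -7  -3/2 ]
  [ 0    1   -2  2/3   1/6 ]
  [ 0  -20   40  -14    -4 ]
  [ 0   42  -84   28     8 ]
r3 → r3 + 20·r2
  [ 1  -9   15    -7  -3/2 ]
  [ 0   1   -2   2/3   1/6 ]
  [ 0   0    0  -2/3  -2/3 ]
  [ 0  42  -84    28     8 ]
r4 → r4 − 42·r2
  [ 1  -9  15    -7  -3/2 ]
  [ 0   1  -2   2/3   1/6 ]
  [ 0   0   0  -2/3  -2/3 ]
  [ 0   0   0     0     1 ]
r3 → -3/2·r3
  [ 1  -9  15   -7  -3/2 ]
  [ 0   1  -2  2/3   1/6 ]
  [ 0   0   0    1     1 ]
  [ 0   0   0    0     1 ]
r3 → r3 − r4
  [ 1  -9  15   -7  -3/2 ]
  [ 0   1  -2  2/3   1/6 ]
  [ 0   0   0    1     0 ]
  [ 0   0   0    0     1 ]
r2 → r2 − 1/6·r4
  [ 1  -9  15   -7  -3/2 ]
  [ 0   1  -2  2/3     0 ]
  [ 0   0   0    1     0 ]
  [ 0   0   0    0     1 ]
r1 → r1 + 3/2·r4
  [ 1  -9  15   -7  0 ]
  [ 0   1  -2  2/3  0 ]
  [ 0   0   0    1  0 ]
  [ 0   0   0    0  1 ]
r2 → r2 − 2/3·r3
  [ 1  -9  15  -7  0 ]
  [ 0   1  -2   0  0 ]
  [ 0   0   0   1  0 ]
  [ 0   0   0   0  1 ]
r1 → r1 + 7·r3
  [ 1  -9  15  0  0 ]
  [ 0   1  -2  0  0 ]
  [ 0   0   0  1  0 ]
  [ 0   0   0  0  1 ]
r1 → r1 + 9·r2
  [ 1  0  -3  0  0 ]
  [ 0  1  -2  0  0 ]
  [ 0  0   0  1  0 ]
  [ 0  0   0  0  1 ]

-2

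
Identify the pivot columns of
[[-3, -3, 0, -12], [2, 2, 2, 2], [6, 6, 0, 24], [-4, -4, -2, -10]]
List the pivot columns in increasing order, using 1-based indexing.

Multiply ρ1 by -1/3.
  [  1   1   0    4 ]
  [  2   2   2    2 ]
  [  6   6   0   24 ]
  [ -4  -4  -2  -10 ]
Subtract 2 times ρ1 from ρ2.
  [  1   1   0    4 ]
  [  0   0   2   -6 ]
  [  6   6   0   24 ]
  [ -4  -4  -2  -10 ]
Subtract 6 times ρ1 from ρ3.
  [  1   1   0    4 ]
  [  0   0   2   -6 ]
  [  0   0   0    0 ]
  [ -4  -4  -2  -10 ]
Add 4 times ρ1 to ρ4.
  [ 1  1   0   4 ]
  [ 0  0   2  -6 ]
  [ 0  0   0   0 ]
  [ 0  0  -2   6 ]
Multiply ρ2 by 1/2.
  [ 1  1   0   4 ]
  [ 0  0   1  -3 ]
  [ 0  0   0   0 ]
  [ 0  0  -2   6 ]
Add 2 times ρ2 to ρ4.
  [ 1  1  0   4 ]
  [ 0  0  1  -3 ]
  [ 0  0  0   0 ]
  [ 0  0  0   0 ]
Pivot columns are the columns containing a leading 1.

1, 3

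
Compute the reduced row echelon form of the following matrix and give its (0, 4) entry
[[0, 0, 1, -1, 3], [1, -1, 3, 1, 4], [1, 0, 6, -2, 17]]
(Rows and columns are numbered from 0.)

r1 ↔ r2
  [ 1  -1  3   1   4 ]
  [ 0   0  1  -1   3 ]
  [ 1   0  6  -2  17 ]
r3 -> r3 − r1
  [ 1  -1  3   1   4 ]
  [ 0   0  1  -1   3 ]
  [ 0   1  3  -3  13 ]
r2 ↔ r3
  [ 1  -1  3   1   4 ]
  [ 0   1  3  -3  13 ]
  [ 0   0  1  -1   3 ]
r2 -> r2 − 3·r3
  [ 1  -1  3   1  4 ]
  [ 0   1  0   0  4 ]
  [ 0   0  1  -1  3 ]
r1 -> r1 − 3·r3
  [ 1  -1  0   4  -5 ]
  [ 0   1  0   0   4 ]
  [ 0   0  1  -1   3 ]
r1 -> r1 + r2
  [ 1  0  0   4  -1 ]
  [ 0  1  0   0   4 ]
  [ 0  0  1  -1   3 ]

-1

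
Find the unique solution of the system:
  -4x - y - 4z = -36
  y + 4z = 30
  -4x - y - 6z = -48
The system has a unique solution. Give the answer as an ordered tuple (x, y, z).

Form the augmented matrix and row-reduce:
  [ -4  -1  -4  |  -36 ]
  [  0   1   4  |   30 ]
  [ -4  -1  -6  |  -48 ]
r1 → -1/4·r1
  [  1  1/4   1  |    9 ]
  [  0    1   4  |   30 ]
  [ -4   -1  -6  |  -48 ]
r3 → r3 + 4·r1
  [ 1  1/4   1  |    9 ]
  [ 0    1   4  |   30 ]
  [ 0    0  -2  |  -12 ]
r3 → -1/2·r3
  [ 1  1/4  1  |   9 ]
  [ 0    1  4  |  30 ]
  [ 0    0  1  |   6 ]
r2 → r2 − 4·r3
  [ 1  1/4  1  |  9 ]
  [ 0    1  0  |  6 ]
  [ 0    0  1  |  6 ]
r1 → r1 − r3
  [ 1  1/4  0  |  3 ]
  [ 0    1  0  |  6 ]
  [ 0    0  1  |  6 ]
r1 → r1 − 1/4·r2
  [ 1  0  0  |  3/2 ]
  [ 0  1  0  |    6 ]
  [ 0  0  1  |    6 ]
Reading off the last column: x = 3/2, y = 6, z = 6.

(3/2, 6, 6)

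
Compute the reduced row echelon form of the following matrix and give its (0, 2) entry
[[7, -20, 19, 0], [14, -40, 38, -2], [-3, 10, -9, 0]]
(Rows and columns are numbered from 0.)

1

R1 ← 1/7·R1
  [  1  -20/7  19/7   0 ]
  [ 14    -40    38  -2 ]
  [ -3     10    -9   0 ]
R2 ← R2 − 14·R1
  [  1  -20/7  19/7   0 ]
  [  0      0     0  -2 ]
  [ -3     10    -9   0 ]
R3 ← R3 + 3·R1
  [ 1  -20/7  19/7   0 ]
  [ 0      0     0  -2 ]
  [ 0   10/7  -6/7   0 ]
R2 ↔ R3
  [ 1  -20/7  19/7   0 ]
  [ 0   10/7  -6/7   0 ]
  [ 0      0     0  -2 ]
R2 ← 7/10·R2
  [ 1  -20/7  19/7   0 ]
  [ 0      1  -3/5   0 ]
  [ 0      0     0  -2 ]
R3 ← -1/2·R3
  [ 1  -20/7  19/7  0 ]
  [ 0      1  -3/5  0 ]
  [ 0      0     0  1 ]
R1 ← R1 + 20/7·R2
  [ 1  0     1  0 ]
  [ 0  1  -3/5  0 ]
  [ 0  0     0  1 ]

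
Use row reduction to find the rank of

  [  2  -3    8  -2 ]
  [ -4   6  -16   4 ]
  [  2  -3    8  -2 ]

rank = 1

ρ1 ← 1/2·ρ1
  [  1  -3/2    4  -1 ]
  [ -4     6  -16   4 ]
  [  2    -3    8  -2 ]
ρ2 ← ρ2 + 4·ρ1
  [ 1  -3/2  4  -1 ]
  [ 0     0  0   0 ]
  [ 2    -3  8  -2 ]
ρ3 ← ρ3 − 2·ρ1
  [ 1  -3/2  4  -1 ]
  [ 0     0  0   0 ]
  [ 0     0  0   0 ]
The reduced form has 1 nonzero row.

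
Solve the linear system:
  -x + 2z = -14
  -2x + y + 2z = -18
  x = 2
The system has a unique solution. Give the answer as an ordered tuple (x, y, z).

(2, -2, -6)

Form the augmented matrix and row-reduce:
  [ -1  0  2  |  -14 ]
  [ -2  1  2  |  -18 ]
  [  1  0  0  |    2 ]
R1 ← -1·R1
  [  1  0  -2  |   14 ]
  [ -2  1   2  |  -18 ]
  [  1  0   0  |    2 ]
R2 ← R2 + 2·R1
  [ 1  0  -2  |  14 ]
  [ 0  1  -2  |  10 ]
  [ 1  0   0  |   2 ]
R3 ← R3 − R1
  [ 1  0  -2  |   14 ]
  [ 0  1  -2  |   10 ]
  [ 0  0   2  |  -12 ]
R3 ← 1/2·R3
  [ 1  0  -2  |  14 ]
  [ 0  1  -2  |  10 ]
  [ 0  0   1  |  -6 ]
R2 ← R2 + 2·R3
  [ 1  0  -2  |  14 ]
  [ 0  1   0  |  -2 ]
  [ 0  0   1  |  -6 ]
R1 ← R1 + 2·R3
  [ 1  0  0  |   2 ]
  [ 0  1  0  |  -2 ]
  [ 0  0  1  |  -6 ]
Reading off the last column: x = 2, y = -2, z = -6.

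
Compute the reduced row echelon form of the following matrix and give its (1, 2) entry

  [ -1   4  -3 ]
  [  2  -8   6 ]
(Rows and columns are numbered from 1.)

ρ1 := -1·ρ1
ρ2 := ρ2 − 2·ρ1

-4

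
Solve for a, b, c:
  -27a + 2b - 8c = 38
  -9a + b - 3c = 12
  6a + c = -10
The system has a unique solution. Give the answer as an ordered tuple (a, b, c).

Form the augmented matrix and row-reduce:
  [ -27  2  -8  |   38 ]
  [  -9  1  -3  |   12 ]
  [   6  0   1  |  -10 ]
R1 → -1/27·R1
  [  1  -2/27  8/27  |  -38/27 ]
  [ -9      1    -3  |      12 ]
  [  6      0     1  |     -10 ]
R2 → R2 + 9·R1
  [ 1  -2/27  8/27  |  -38/27 ]
  [ 0    1/3  -1/3  |    -2/3 ]
  [ 6      0     1  |     -10 ]
R3 → R3 − 6·R1
  [ 1  -2/27  8/27  |  -38/27 ]
  [ 0    1/3  -1/3  |    -2/3 ]
  [ 0    4/9  -7/9  |   -14/9 ]
R2 → 3·R2
  [ 1  -2/27  8/27  |  -38/27 ]
  [ 0      1    -1  |      -2 ]
  [ 0    4/9  -7/9  |   -14/9 ]
R3 → R3 − 4/9·R2
  [ 1  -2/27  8/27  |  -38/27 ]
  [ 0      1    -1  |      -2 ]
  [ 0      0  -1/3  |    -2/3 ]
R3 → -3·R3
  [ 1  -2/27  8/27  |  -38/27 ]
  [ 0      1    -1  |      -2 ]
  [ 0      0     1  |       2 ]
R2 → R2 + R3
  [ 1  -2/27  8/27  |  -38/27 ]
  [ 0      1     0  |       0 ]
  [ 0      0     1  |       2 ]
R1 → R1 − 8/27·R3
  [ 1  -2/27  0  |  -2 ]
  [ 0      1  0  |   0 ]
  [ 0      0  1  |   2 ]
R1 → R1 + 2/27·R2
  [ 1  0  0  |  -2 ]
  [ 0  1  0  |   0 ]
  [ 0  0  1  |   2 ]
Reading off the last column: a = -2, b = 0, c = 2.

(-2, 0, 2)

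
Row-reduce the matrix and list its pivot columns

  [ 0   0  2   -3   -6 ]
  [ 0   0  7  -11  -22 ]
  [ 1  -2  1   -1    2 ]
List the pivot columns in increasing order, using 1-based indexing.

Swap ρ1 and ρ3.
  [ 1  -2  1   -1    2 ]
  [ 0   0  7  -11  -22 ]
  [ 0   0  2   -3   -6 ]
Multiply ρ2 by 1/7.
  [ 1  -2  1     -1      2 ]
  [ 0   0  1  -11/7  -22/7 ]
  [ 0   0  2     -3     -6 ]
Subtract 2 times ρ2 from ρ3.
  [ 1  -2  1     -1      2 ]
  [ 0   0  1  -11/7  -22/7 ]
  [ 0   0  0    1/7    2/7 ]
Multiply ρ3 by 7.
  [ 1  -2  1     -1      2 ]
  [ 0   0  1  -11/7  -22/7 ]
  [ 0   0  0      1      2 ]
Add 11/7 times ρ3 to ρ2.
  [ 1  -2  1  -1  2 ]
  [ 0   0  1   0  0 ]
  [ 0   0  0   1  2 ]
Add ρ3 to ρ1.
  [ 1  -2  1  0  4 ]
  [ 0   0  1  0  0 ]
  [ 0   0  0  1  2 ]
Subtract ρ2 from ρ1.
  [ 1  -2  0  0  4 ]
  [ 0   0  1  0  0 ]
  [ 0   0  0  1  2 ]
Pivot columns are the columns containing a leading 1.

1, 3, 4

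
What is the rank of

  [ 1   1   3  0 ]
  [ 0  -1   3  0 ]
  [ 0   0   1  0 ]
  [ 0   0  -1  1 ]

rank = 4

R2 → -1·R2
  [ 1  1   3  0 ]
  [ 0  1  -3  0 ]
  [ 0  0   1  0 ]
  [ 0  0  -1  1 ]
R4 → R4 + R3
  [ 1  1   3  0 ]
  [ 0  1  -3  0 ]
  [ 0  0   1  0 ]
  [ 0  0   0  1 ]
R2 → R2 + 3·R3
  [ 1  1  3  0 ]
  [ 0  1  0  0 ]
  [ 0  0  1  0 ]
  [ 0  0  0  1 ]
R1 → R1 − 3·R3
  [ 1  1  0  0 ]
  [ 0  1  0  0 ]
  [ 0  0  1  0 ]
  [ 0  0  0  1 ]
R1 → R1 − R2
  [ 1  0  0  0 ]
  [ 0  1  0  0 ]
  [ 0  0  1  0 ]
  [ 0  0  0  1 ]
The reduced form has 4 nonzero rows.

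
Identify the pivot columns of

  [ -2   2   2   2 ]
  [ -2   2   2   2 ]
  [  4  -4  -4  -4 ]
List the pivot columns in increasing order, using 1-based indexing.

Multiply ρ1 by -1/2.
  [  1  -1  -1  -1 ]
  [ -2   2   2   2 ]
  [  4  -4  -4  -4 ]
Add 2 times ρ1 to ρ2.
  [ 1  -1  -1  -1 ]
  [ 0   0   0   0 ]
  [ 4  -4  -4  -4 ]
Subtract 4 times ρ1 from ρ3.
  [ 1  -1  -1  -1 ]
  [ 0   0   0   0 ]
  [ 0   0   0   0 ]
Pivot columns are the columns containing a leading 1.

1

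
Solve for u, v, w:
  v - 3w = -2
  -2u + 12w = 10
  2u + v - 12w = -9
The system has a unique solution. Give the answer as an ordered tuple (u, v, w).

Form the augmented matrix and row-reduce:
  [  0  1   -3  |  -2 ]
  [ -2  0   12  |  10 ]
  [  2  1  -12  |  -9 ]
R1 <-> R2
R1 := -1/2·R1
R3 := R3 − 2·R1
R3 := R3 − R2
R3 := 1/3·R3
R2 := R2 + 3·R3
R1 := R1 + 6·R3
Reading off the last column: u = 1, v = 1, w = 1.

(1, 1, 1)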